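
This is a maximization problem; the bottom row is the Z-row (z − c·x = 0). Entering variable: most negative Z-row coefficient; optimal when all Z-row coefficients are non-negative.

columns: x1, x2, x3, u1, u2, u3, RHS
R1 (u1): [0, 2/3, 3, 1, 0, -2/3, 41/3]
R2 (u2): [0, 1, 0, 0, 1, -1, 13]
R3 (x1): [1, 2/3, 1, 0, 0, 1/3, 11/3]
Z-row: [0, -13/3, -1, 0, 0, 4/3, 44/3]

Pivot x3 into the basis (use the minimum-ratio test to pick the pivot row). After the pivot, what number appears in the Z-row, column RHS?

55/3

Ratio test on column x3 — row 1: (41/3)/3 = 41/9; row 2: entry 0 ≤ 0; row 3: (11/3)/1 = 11/3. Minimum is 11/3 at row 3 (x1 leaves); pivot element 1.
Divide row 3 by 1; eliminate column x3 from the other rows.
Z-row update in column RHS: 44/3 − (-1)·(11/3) = 55/3.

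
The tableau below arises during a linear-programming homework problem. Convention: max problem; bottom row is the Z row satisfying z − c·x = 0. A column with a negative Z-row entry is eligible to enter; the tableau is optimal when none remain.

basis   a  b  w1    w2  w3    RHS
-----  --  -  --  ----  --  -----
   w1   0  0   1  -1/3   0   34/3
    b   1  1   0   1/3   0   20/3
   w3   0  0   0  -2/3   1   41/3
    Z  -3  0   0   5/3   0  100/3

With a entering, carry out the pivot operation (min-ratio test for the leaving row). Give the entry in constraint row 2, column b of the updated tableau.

Ratio test on column a — row 1: entry 0 ≤ 0; row 2: (20/3)/1 = 20/3; row 3: entry 0 ≤ 0. Minimum is 20/3 at row 2 (b leaves); pivot element 1.
Divide row 2 by 1; eliminate column a from the other rows.
In the new row 2, the b entry is the old entry divided by the pivot: 1/1 = 1.

1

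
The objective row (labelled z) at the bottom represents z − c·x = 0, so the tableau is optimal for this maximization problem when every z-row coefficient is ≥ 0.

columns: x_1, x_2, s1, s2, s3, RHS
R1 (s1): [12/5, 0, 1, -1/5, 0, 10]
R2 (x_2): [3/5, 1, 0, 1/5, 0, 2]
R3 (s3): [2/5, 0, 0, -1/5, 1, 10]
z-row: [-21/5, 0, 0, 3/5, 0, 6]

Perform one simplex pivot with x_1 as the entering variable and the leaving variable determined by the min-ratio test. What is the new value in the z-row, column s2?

Ratio test on column x_1 — row 1: 10/(12/5) = 25/6; row 2: 2/(3/5) = 10/3; row 3: 10/(2/5) = 25. Minimum is 10/3 at row 2 (x_2 leaves); pivot element 3/5.
Divide row 2 by 3/5; eliminate column x_1 from the other rows.
z-row update in column s2: 3/5 − (-21/5)·(1/3) = 2.

2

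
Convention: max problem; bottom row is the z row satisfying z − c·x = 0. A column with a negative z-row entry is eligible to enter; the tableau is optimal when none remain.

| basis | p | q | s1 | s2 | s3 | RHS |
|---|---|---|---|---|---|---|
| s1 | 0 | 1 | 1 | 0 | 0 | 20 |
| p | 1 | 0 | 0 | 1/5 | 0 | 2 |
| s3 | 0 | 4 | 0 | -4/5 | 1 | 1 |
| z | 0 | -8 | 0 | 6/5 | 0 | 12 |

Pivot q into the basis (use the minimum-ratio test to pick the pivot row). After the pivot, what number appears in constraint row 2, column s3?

Ratio test on column q — row 1: 20/1 = 20; row 2: entry 0 ≤ 0; row 3: 1/4 = 1/4. Minimum is 1/4 at row 3 (s3 leaves); pivot element 4.
Divide row 3 by 4; eliminate column q from the other rows.
Row 2 update in column s3: 0 − 0·(1/4) = 0.

0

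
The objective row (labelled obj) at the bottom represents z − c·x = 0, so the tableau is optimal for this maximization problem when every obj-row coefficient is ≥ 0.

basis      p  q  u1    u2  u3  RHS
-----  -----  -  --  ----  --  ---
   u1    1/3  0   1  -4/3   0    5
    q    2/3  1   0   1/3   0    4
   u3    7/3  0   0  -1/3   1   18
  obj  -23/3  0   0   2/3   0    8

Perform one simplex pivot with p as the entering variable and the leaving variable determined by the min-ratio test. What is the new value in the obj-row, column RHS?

Ratio test on column p — row 1: 5/(1/3) = 15; row 2: 4/(2/3) = 6; row 3: 18/(7/3) = 54/7. Minimum is 6 at row 2 (q leaves); pivot element 2/3.
Divide row 2 by 2/3; eliminate column p from the other rows.
obj-row update in column RHS: 8 − (-23/3)·6 = 54.

54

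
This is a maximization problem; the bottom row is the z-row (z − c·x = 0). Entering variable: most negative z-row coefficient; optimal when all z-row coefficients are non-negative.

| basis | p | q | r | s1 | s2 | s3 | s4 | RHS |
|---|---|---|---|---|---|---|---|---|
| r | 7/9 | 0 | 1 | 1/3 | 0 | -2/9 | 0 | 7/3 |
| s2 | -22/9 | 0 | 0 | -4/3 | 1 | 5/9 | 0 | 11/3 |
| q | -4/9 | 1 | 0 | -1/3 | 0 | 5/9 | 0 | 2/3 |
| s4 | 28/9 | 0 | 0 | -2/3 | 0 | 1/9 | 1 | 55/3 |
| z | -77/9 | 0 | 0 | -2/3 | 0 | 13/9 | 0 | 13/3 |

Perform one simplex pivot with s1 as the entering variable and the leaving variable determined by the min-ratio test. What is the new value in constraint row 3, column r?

1

Ratio test on column s1 — row 1: (7/3)/(1/3) = 7; row 2: entry -4/3 ≤ 0; row 3: entry -1/3 ≤ 0; row 4: entry -2/3 ≤ 0. Minimum is 7 at row 1 (r leaves); pivot element 1/3.
Divide row 1 by 1/3; eliminate column s1 from the other rows.
Row 3 update in column r: 0 − (-1/3)·3 = 1.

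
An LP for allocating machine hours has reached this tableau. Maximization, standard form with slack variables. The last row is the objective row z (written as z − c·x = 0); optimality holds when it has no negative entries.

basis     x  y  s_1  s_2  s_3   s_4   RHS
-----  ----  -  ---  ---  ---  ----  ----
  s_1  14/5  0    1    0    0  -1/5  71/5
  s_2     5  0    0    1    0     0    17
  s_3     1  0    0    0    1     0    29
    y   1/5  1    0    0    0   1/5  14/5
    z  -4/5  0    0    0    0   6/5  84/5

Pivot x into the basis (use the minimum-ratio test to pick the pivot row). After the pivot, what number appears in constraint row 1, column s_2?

-14/25

Ratio test on column x — row 1: (71/5)/(14/5) = 71/14; row 2: 17/5 = 17/5; row 3: 29/1 = 29; row 4: (14/5)/(1/5) = 14. Minimum is 17/5 at row 2 (s_2 leaves); pivot element 5.
Divide row 2 by 5; eliminate column x from the other rows.
Row 1 update in column s_2: 0 − (14/5)·(1/5) = -14/25.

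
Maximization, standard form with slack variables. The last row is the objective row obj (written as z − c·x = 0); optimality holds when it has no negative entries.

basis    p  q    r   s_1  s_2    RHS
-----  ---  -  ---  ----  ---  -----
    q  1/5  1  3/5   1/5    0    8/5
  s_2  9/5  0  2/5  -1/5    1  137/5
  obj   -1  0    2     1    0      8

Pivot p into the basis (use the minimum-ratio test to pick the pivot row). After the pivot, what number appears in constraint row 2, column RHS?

13

Ratio test on column p — row 1: (8/5)/(1/5) = 8; row 2: (137/5)/(9/5) = 137/9. Minimum is 8 at row 1 (q leaves); pivot element 1/5.
Divide row 1 by 1/5; eliminate column p from the other rows.
Row 2 update in column RHS: 137/5 − (9/5)·8 = 13.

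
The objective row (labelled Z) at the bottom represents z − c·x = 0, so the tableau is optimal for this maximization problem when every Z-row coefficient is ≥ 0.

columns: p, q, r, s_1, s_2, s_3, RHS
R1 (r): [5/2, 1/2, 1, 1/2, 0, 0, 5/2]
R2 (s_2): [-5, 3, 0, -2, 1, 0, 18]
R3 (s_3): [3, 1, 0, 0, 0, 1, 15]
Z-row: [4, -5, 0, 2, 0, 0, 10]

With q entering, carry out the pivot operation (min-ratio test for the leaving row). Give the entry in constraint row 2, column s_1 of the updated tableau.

-5

Ratio test on column q — row 1: (5/2)/(1/2) = 5; row 2: 18/3 = 6; row 3: 15/1 = 15. Minimum is 5 at row 1 (r leaves); pivot element 1/2.
Divide row 1 by 1/2; eliminate column q from the other rows.
Row 2 update in column s_1: -2 − 3·1 = -5.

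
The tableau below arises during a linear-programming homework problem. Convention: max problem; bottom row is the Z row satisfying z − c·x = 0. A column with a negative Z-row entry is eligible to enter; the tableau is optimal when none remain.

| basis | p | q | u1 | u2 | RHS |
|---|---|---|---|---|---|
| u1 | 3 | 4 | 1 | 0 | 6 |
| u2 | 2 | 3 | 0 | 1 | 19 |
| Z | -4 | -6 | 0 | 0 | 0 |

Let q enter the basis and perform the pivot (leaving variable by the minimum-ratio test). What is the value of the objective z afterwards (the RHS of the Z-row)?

Ratio test on column q — row 1: 6/4 = 3/2; row 2: 19/3 = 19/3. Minimum is 3/2 at row 1 (u1 leaves); pivot element 4.
Pivot on row 1; the Z-row RHS becomes 0 − (-6)·(3/2) = 9.

9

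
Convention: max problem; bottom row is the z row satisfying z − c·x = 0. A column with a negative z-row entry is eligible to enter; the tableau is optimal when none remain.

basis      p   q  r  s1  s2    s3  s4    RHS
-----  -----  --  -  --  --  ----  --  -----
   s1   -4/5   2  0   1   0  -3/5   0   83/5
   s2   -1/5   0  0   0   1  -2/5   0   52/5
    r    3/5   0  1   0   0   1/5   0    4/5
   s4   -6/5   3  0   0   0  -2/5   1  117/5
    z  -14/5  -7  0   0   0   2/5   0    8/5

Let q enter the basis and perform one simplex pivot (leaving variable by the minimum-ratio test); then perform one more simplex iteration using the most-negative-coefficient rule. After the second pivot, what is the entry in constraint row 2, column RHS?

Ratio test on column q — row 1: (83/5)/2 = 83/10; row 2: entry 0 ≤ 0; row 3: entry 0 ≤ 0; row 4: (117/5)/3 = 39/5. Minimum is 39/5 at row 4 (s4 leaves); pivot element 3.
Divide row 4 by 3; eliminate column q from the other rows.
Second iteration: most negative z-row entry is -28/5 in column p, so p enters.
Ratio test on column p — row 1: entry 0 ≤ 0; row 2: entry -1/5 ≤ 0; row 3: (4/5)/(3/5) = 4/3; row 4: entry -2/5 ≤ 0. Minimum is 4/3 at row 3 (r leaves); pivot element 3/5.
Divide row 3 by 3/5; eliminate column p from the other rows.
After both pivots, the entry at constraint row 2, column RHS is 32/3.

32/3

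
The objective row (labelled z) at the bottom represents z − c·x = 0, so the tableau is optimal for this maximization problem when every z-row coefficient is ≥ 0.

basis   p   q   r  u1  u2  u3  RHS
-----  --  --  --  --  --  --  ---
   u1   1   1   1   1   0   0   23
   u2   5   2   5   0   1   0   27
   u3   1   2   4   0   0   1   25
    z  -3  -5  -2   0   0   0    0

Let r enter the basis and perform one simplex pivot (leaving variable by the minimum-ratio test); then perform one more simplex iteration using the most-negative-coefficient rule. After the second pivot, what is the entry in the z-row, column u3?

Ratio test on column r — row 1: 23/1 = 23; row 2: 27/5 = 27/5; row 3: 25/4 = 25/4. Minimum is 27/5 at row 2 (u2 leaves); pivot element 5.
Divide row 2 by 5; eliminate column r from the other rows.
Second iteration: most negative z-row entry is -21/5 in column q, so q enters.
Ratio test on column q — row 1: (88/5)/(3/5) = 88/3; row 2: (27/5)/(2/5) = 27/2; row 3: (17/5)/(2/5) = 17/2. Minimum is 17/2 at row 3 (u3 leaves); pivot element 2/5.
Divide row 3 by 2/5; eliminate column q from the other rows.
After both pivots, the entry at the z-row, column u3 is 21/2.

21/2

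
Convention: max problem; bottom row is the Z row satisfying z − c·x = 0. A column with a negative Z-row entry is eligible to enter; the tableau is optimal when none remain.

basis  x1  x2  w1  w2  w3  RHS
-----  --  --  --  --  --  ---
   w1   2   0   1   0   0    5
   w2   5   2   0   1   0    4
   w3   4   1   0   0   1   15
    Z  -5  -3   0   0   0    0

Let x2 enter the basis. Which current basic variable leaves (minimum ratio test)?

w2

Column x2 entries and ratios — w1: 0 ≤ 0, skip; w2: 4/2 = 2; w3: 15/1 = 15.
Smallest ratio is 2 in the row of w2, so w2 leaves.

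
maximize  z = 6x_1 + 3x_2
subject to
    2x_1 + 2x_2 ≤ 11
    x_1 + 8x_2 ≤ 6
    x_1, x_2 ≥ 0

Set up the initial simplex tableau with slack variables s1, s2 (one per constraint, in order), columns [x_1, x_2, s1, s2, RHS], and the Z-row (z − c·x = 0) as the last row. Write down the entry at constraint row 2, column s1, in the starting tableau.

Slack s1 belongs to constraint 1; its column is the unit vector e_1, so the entry in row 2 is 0.

0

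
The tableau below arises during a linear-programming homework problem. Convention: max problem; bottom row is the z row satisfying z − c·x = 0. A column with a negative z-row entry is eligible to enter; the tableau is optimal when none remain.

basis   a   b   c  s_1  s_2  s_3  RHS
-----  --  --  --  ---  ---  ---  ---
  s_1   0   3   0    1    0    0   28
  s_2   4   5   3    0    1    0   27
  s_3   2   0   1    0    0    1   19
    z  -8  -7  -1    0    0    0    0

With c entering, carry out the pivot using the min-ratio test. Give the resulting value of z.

9

Ratio test on column c — row 1: entry 0 ≤ 0; row 2: 27/3 = 9; row 3: 19/1 = 19. Minimum is 9 at row 2 (s_2 leaves); pivot element 3.
Pivot on row 2; the z-row RHS becomes 0 − (-1)·9 = 9.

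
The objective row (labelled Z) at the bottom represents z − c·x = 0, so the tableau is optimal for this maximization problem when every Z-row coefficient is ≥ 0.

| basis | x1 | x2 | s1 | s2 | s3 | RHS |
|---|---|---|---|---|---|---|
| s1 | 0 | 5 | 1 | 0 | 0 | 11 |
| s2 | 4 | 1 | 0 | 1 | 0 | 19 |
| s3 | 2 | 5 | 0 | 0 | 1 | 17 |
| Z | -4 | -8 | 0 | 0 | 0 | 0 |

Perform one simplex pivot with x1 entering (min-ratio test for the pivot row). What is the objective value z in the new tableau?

19

Ratio test on column x1 — row 1: entry 0 ≤ 0; row 2: 19/4 = 19/4; row 3: 17/2 = 17/2. Minimum is 19/4 at row 2 (s2 leaves); pivot element 4.
Pivot on row 2; the Z-row RHS becomes 0 − (-4)·(19/4) = 19.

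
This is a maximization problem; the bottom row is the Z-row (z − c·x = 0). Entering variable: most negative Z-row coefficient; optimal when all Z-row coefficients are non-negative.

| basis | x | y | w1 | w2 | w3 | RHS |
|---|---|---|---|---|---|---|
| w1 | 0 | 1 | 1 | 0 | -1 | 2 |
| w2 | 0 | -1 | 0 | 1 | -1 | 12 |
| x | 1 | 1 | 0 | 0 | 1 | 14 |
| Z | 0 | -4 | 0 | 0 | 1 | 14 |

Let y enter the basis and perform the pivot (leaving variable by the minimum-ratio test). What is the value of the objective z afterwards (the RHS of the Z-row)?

Ratio test on column y — row 1: 2/1 = 2; row 2: entry -1 ≤ 0; row 3: 14/1 = 14. Minimum is 2 at row 1 (w1 leaves); pivot element 1.
Pivot on row 1; the Z-row RHS becomes 14 − (-4)·2 = 22.

22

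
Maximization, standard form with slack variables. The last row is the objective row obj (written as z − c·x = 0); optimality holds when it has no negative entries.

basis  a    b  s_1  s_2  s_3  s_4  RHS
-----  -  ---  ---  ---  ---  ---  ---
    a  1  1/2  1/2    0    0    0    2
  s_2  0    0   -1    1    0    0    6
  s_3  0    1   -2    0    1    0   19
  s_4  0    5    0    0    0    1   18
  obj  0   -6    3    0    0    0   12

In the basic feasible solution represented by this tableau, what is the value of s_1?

0

s_1 is not in the basis, so in the current basic feasible solution s_1 = 0.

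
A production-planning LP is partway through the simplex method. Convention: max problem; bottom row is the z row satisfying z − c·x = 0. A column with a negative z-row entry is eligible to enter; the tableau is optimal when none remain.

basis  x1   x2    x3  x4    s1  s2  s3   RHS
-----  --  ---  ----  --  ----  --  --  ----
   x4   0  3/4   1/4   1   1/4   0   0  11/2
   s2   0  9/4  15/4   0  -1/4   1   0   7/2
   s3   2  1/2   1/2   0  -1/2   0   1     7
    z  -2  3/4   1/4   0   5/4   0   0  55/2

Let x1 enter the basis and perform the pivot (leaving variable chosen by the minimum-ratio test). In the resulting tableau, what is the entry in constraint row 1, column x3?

1/4

Ratio test on column x1 — row 1: entry 0 ≤ 0; row 2: entry 0 ≤ 0; row 3: 7/2 = 7/2. Minimum is 7/2 at row 3 (s3 leaves); pivot element 2.
Divide row 3 by 2; eliminate column x1 from the other rows.
Row 1 update in column x3: 1/4 − 0·(1/4) = 1/4.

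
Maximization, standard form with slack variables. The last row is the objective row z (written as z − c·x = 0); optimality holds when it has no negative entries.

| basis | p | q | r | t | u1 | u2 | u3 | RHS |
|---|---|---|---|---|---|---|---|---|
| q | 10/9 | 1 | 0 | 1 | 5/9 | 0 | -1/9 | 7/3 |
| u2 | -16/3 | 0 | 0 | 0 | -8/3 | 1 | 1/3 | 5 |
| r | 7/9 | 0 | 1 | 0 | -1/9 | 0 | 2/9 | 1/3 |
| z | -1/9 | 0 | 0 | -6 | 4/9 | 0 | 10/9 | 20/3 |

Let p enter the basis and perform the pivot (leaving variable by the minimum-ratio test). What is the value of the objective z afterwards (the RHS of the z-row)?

Ratio test on column p — row 1: (7/3)/(10/9) = 21/10; row 2: entry -16/3 ≤ 0; row 3: (1/3)/(7/9) = 3/7. Minimum is 3/7 at row 3 (r leaves); pivot element 7/9.
Pivot on row 3; the z-row RHS becomes 20/3 − (-1/9)·(3/7) = 47/7.

47/7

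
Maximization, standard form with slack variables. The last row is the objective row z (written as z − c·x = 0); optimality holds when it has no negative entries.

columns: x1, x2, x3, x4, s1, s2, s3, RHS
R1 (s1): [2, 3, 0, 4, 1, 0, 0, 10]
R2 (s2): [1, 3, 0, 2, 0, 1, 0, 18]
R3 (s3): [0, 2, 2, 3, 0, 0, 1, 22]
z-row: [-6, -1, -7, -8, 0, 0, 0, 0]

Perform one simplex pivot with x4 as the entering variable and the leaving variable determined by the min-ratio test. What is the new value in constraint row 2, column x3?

Ratio test on column x4 — row 1: 10/4 = 5/2; row 2: 18/2 = 9; row 3: 22/3 = 22/3. Minimum is 5/2 at row 1 (s1 leaves); pivot element 4.
Divide row 1 by 4; eliminate column x4 from the other rows.
Row 2 update in column x3: 0 − 2·0 = 0.

0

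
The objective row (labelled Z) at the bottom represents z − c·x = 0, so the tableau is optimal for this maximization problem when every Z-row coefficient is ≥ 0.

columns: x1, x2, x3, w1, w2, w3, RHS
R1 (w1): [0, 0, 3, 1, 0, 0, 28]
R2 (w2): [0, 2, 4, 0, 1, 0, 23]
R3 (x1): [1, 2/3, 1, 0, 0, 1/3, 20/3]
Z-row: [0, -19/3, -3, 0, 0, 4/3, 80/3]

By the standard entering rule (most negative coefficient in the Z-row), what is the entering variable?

Negative Z-row entries: x2: -19/3, x3: -3.
The most negative is -19/3 in column x2, so x2 enters.

x2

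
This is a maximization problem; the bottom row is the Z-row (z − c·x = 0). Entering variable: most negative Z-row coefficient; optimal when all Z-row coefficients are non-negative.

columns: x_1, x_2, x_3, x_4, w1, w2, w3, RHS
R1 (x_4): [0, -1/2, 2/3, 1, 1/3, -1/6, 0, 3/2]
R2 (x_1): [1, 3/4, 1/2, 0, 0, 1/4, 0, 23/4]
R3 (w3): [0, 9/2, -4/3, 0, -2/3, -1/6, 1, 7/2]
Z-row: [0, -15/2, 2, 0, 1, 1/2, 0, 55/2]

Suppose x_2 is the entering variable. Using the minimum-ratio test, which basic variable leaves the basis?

w3

Column x_2 entries and ratios — x_4: -1/2 ≤ 0, skip; x_1: (23/4)/(3/4) = 23/3; w3: (7/2)/(9/2) = 7/9.
Smallest ratio is 7/9 in the row of w3, so w3 leaves.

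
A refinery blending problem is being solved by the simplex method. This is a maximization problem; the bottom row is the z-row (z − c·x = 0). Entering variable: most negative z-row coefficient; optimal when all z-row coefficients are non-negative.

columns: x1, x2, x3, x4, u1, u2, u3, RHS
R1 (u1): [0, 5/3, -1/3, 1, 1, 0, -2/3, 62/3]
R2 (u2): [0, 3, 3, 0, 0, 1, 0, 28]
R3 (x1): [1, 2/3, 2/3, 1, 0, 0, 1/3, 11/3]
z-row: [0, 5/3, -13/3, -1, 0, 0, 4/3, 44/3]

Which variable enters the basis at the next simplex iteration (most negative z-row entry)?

Negative z-row entries: x3: -13/3, x4: -1.
The most negative is -13/3 in column x3, so x3 enters.

x3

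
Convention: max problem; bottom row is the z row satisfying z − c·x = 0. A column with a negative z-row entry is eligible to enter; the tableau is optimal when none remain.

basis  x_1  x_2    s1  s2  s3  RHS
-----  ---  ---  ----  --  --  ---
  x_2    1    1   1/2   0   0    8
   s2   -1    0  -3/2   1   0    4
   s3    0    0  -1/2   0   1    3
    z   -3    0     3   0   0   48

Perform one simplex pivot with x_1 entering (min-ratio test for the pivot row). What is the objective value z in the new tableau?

72

Ratio test on column x_1 — row 1: 8/1 = 8; row 2: entry -1 ≤ 0; row 3: entry 0 ≤ 0. Minimum is 8 at row 1 (x_2 leaves); pivot element 1.
Pivot on row 1; the z-row RHS becomes 48 − (-3)·8 = 72.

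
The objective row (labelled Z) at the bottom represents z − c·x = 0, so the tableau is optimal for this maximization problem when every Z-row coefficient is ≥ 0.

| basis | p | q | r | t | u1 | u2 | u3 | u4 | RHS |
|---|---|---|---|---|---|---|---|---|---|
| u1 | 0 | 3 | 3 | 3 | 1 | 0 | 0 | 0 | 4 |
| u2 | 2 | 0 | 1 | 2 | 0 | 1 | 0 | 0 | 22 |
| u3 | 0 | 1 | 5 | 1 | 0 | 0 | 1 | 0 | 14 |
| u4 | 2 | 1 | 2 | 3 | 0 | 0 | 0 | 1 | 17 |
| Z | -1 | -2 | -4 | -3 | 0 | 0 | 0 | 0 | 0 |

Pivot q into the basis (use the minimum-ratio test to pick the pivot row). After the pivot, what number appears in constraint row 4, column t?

2

Ratio test on column q — row 1: 4/3 = 4/3; row 2: entry 0 ≤ 0; row 3: 14/1 = 14; row 4: 17/1 = 17. Minimum is 4/3 at row 1 (u1 leaves); pivot element 3.
Divide row 1 by 3; eliminate column q from the other rows.
Row 4 update in column t: 3 − 1·1 = 2.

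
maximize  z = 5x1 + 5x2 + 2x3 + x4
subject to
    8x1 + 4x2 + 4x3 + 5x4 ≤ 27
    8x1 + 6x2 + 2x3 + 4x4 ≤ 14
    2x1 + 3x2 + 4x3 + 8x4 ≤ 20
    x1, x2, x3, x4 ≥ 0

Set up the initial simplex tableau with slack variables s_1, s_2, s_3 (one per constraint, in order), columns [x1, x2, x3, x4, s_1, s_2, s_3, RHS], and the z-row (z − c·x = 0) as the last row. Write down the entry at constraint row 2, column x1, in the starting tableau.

8

Constraint 2 has coefficient 8 on x1.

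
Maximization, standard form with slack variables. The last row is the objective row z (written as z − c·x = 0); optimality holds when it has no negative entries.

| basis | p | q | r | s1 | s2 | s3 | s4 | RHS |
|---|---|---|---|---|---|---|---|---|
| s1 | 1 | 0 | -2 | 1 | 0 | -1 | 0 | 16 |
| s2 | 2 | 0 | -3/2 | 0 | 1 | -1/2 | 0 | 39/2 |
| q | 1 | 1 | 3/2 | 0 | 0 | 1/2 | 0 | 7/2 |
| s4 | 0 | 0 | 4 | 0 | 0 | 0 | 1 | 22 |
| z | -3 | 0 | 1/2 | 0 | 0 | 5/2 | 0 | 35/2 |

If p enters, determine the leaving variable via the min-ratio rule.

q

Column p entries and ratios — s1: 16/1 = 16; s2: (39/2)/2 = 39/4; q: (7/2)/1 = 7/2; s4: 0 ≤ 0, skip.
Smallest ratio is 7/2 in the row of q, so q leaves.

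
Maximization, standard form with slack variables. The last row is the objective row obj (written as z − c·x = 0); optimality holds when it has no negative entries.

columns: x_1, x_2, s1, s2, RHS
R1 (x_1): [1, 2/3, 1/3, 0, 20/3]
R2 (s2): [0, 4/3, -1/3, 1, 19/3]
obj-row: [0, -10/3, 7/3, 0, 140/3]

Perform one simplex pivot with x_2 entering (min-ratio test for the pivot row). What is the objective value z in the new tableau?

Ratio test on column x_2 — row 1: (20/3)/(2/3) = 10; row 2: (19/3)/(4/3) = 19/4. Minimum is 19/4 at row 2 (s2 leaves); pivot element 4/3.
Pivot on row 2; the obj-row RHS becomes 140/3 − (-10/3)·(19/4) = 125/2.

125/2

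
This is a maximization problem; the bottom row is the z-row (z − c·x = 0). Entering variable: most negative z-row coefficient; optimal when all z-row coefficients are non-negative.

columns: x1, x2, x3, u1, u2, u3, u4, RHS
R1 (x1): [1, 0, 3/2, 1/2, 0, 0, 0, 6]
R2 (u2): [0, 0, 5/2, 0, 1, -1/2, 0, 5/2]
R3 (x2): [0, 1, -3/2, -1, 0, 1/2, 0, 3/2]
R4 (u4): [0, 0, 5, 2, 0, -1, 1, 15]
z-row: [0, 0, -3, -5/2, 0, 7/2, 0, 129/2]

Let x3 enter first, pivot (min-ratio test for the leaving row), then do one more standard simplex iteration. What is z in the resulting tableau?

80

Ratio test on column x3 — row 1: 6/(3/2) = 4; row 2: (5/2)/(5/2) = 1; row 3: entry -3/2 ≤ 0; row 4: 15/5 = 3. Minimum is 1 at row 2 (u2 leaves); pivot element 5/2.
Pivot on row 2; the z-row RHS becomes 129/2 − (-3)·1 = 135/2.
Next entering variable (most negative z-row entry -5/2): u1.
Ratio test on column u1 — row 1: (9/2)/(1/2) = 9; row 2: entry 0 ≤ 0; row 3: entry -1 ≤ 0; row 4: 10/2 = 5. Minimum is 5 at row 4 (u4 leaves); pivot element 2.
After the second pivot the z-row RHS is 135/2 − (-5/2)·5 = 80.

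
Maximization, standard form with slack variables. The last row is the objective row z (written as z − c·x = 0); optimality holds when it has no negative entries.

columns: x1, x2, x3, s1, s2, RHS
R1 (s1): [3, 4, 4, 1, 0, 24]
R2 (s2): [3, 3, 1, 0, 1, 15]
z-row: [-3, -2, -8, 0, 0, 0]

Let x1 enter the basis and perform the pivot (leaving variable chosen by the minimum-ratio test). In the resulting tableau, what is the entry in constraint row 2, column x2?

1

Ratio test on column x1 — row 1: 24/3 = 8; row 2: 15/3 = 5. Minimum is 5 at row 2 (s2 leaves); pivot element 3.
Divide row 2 by 3; eliminate column x1 from the other rows.
In the new row 2, the x2 entry is the old entry divided by the pivot: 3/3 = 1.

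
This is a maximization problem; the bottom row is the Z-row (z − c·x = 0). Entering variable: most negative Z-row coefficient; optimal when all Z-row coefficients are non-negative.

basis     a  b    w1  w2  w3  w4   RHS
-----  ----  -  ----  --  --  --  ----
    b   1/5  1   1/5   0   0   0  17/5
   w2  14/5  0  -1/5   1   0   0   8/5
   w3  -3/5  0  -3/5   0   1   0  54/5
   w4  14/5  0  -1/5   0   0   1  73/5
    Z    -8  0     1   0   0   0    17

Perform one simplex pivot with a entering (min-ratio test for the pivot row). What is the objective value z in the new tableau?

151/7

Ratio test on column a — row 1: (17/5)/(1/5) = 17; row 2: (8/5)/(14/5) = 4/7; row 3: entry -3/5 ≤ 0; row 4: (73/5)/(14/5) = 73/14. Minimum is 4/7 at row 2 (w2 leaves); pivot element 14/5.
Pivot on row 2; the Z-row RHS becomes 17 − (-8)·(4/7) = 151/7.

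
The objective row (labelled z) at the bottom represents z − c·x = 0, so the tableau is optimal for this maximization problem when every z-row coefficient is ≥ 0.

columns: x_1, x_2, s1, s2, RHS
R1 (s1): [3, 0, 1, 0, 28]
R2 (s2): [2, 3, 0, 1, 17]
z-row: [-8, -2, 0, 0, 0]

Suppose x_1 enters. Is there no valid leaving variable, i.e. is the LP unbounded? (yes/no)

Column x_1 has positive entries in row(s) 1, 2, so the ratio test bounds it — not unbounded.

no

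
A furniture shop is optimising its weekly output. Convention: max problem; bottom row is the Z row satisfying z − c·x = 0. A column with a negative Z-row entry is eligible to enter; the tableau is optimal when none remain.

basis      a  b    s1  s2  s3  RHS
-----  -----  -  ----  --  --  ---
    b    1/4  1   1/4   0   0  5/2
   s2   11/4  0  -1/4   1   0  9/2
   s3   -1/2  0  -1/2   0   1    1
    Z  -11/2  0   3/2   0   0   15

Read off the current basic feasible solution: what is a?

0

a is not in the basis, so in the current basic feasible solution a = 0.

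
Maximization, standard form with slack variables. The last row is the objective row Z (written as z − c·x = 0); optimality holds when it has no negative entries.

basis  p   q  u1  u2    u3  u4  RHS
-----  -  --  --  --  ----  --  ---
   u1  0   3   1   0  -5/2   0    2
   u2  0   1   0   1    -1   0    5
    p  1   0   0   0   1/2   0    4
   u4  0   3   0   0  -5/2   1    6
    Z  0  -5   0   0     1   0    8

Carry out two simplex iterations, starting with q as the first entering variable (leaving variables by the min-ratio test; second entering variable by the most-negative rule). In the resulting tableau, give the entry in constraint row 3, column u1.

Ratio test on column q — row 1: 2/3 = 2/3; row 2: 5/1 = 5; row 3: entry 0 ≤ 0; row 4: 6/3 = 2. Minimum is 2/3 at row 1 (u1 leaves); pivot element 3.
Divide row 1 by 3; eliminate column q from the other rows.
Second iteration: most negative Z-row entry is -19/6 in column u3, so u3 enters.
Ratio test on column u3 — row 1: entry -5/6 ≤ 0; row 2: entry -1/6 ≤ 0; row 3: 4/(1/2) = 8; row 4: entry 0 ≤ 0. Minimum is 8 at row 3 (p leaves); pivot element 1/2.
Divide row 3 by 1/2; eliminate column u3 from the other rows.
After both pivots, the entry at constraint row 3, column u1 is 0.

0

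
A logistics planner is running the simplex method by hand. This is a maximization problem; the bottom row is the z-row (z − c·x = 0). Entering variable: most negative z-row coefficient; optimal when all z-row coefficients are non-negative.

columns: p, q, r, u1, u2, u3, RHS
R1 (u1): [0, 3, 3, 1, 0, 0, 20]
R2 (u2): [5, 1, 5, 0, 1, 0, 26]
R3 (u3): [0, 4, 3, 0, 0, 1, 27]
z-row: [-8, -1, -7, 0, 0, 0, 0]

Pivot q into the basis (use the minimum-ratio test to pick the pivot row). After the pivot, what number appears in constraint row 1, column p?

0

Ratio test on column q — row 1: 20/3 = 20/3; row 2: 26/1 = 26; row 3: 27/4 = 27/4. Minimum is 20/3 at row 1 (u1 leaves); pivot element 3.
Divide row 1 by 3; eliminate column q from the other rows.
In the new row 1, the p entry is the old entry divided by the pivot: 0/3 = 0.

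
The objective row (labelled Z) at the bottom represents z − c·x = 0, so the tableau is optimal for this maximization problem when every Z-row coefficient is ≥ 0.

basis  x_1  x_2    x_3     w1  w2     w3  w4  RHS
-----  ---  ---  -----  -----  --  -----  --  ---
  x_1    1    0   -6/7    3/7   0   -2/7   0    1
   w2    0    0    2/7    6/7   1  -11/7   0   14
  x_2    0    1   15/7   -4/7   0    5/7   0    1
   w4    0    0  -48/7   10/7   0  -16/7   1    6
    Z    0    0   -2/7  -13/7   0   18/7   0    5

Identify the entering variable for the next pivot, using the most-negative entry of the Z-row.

Negative Z-row entries: x_3: -2/7, w1: -13/7.
The most negative is -13/7 in column w1, so w1 enters.

w1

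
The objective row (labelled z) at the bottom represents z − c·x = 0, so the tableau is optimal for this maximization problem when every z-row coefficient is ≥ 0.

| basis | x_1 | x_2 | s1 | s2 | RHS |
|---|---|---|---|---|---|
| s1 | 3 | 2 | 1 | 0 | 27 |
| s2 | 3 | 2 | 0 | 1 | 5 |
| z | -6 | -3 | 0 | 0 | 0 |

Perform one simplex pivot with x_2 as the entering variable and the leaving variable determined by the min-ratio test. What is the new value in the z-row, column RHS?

Ratio test on column x_2 — row 1: 27/2 = 27/2; row 2: 5/2 = 5/2. Minimum is 5/2 at row 2 (s2 leaves); pivot element 2.
Divide row 2 by 2; eliminate column x_2 from the other rows.
z-row update in column RHS: 0 − (-3)·(5/2) = 15/2.

15/2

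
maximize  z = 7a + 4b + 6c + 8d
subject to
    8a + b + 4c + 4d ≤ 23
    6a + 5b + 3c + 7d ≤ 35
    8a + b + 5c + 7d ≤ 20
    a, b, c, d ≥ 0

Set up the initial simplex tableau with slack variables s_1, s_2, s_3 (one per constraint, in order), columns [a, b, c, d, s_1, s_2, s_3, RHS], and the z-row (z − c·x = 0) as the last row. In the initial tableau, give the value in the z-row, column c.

The z-row carries the negated objective coefficients: the c entry is -6.

-6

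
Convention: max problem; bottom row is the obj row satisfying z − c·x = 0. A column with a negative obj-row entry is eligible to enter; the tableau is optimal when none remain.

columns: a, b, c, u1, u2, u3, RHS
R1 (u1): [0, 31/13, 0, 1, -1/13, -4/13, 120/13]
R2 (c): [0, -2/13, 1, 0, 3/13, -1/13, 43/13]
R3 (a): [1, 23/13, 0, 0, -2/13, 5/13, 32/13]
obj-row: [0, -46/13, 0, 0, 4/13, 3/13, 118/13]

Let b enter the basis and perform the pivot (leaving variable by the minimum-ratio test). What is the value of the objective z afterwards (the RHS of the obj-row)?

Ratio test on column b — row 1: (120/13)/(31/13) = 120/31; row 2: entry -2/13 ≤ 0; row 3: (32/13)/(23/13) = 32/23. Minimum is 32/23 at row 3 (a leaves); pivot element 23/13.
Pivot on row 3; the obj-row RHS becomes 118/13 − (-46/13)·(32/23) = 14.

14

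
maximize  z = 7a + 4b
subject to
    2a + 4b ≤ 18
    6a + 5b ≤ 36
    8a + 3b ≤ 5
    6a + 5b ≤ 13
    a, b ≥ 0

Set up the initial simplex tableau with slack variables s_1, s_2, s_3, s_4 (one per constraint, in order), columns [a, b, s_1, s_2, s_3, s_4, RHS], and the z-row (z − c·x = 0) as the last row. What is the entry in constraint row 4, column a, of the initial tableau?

6

Constraint 4 has coefficient 6 on a.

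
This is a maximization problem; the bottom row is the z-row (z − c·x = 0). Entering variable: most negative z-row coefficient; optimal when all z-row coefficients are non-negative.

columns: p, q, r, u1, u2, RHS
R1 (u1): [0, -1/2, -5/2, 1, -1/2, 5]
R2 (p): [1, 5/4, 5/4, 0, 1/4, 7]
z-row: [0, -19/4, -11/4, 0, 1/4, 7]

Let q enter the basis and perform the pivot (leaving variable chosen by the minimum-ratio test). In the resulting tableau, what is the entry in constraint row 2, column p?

Ratio test on column q — row 1: entry -1/2 ≤ 0; row 2: 7/(5/4) = 28/5. Minimum is 28/5 at row 2 (p leaves); pivot element 5/4.
Divide row 2 by 5/4; eliminate column q from the other rows.
In the new row 2, the p entry is the old entry divided by the pivot: 1/(5/4) = 4/5.

4/5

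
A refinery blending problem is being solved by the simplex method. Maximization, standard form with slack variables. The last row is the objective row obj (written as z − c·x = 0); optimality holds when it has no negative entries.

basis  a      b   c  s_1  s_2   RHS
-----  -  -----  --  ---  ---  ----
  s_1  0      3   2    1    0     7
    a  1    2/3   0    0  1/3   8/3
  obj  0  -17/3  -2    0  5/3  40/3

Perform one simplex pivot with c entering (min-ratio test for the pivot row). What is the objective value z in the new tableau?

61/3

Ratio test on column c — row 1: 7/2 = 7/2; row 2: entry 0 ≤ 0. Minimum is 7/2 at row 1 (s_1 leaves); pivot element 2.
Pivot on row 1; the obj-row RHS becomes 40/3 − (-2)·(7/2) = 61/3.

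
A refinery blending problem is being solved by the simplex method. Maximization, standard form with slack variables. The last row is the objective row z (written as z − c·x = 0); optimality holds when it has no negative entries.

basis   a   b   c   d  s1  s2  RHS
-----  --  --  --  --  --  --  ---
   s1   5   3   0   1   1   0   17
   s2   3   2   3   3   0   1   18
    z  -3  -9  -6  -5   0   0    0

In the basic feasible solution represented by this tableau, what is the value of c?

c is not in the basis, so in the current basic feasible solution c = 0.

0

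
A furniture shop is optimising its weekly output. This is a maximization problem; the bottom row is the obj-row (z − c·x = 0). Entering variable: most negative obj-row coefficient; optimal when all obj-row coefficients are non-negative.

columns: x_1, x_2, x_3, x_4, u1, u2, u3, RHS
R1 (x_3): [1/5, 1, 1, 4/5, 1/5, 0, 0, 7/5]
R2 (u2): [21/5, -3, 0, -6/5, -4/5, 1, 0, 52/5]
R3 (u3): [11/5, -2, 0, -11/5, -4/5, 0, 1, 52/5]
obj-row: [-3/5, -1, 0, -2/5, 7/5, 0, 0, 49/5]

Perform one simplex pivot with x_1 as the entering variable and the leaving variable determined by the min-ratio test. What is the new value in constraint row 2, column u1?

-4/21

Ratio test on column x_1 — row 1: (7/5)/(1/5) = 7; row 2: (52/5)/(21/5) = 52/21; row 3: (52/5)/(11/5) = 52/11. Minimum is 52/21 at row 2 (u2 leaves); pivot element 21/5.
Divide row 2 by 21/5; eliminate column x_1 from the other rows.
In the new row 2, the u1 entry is the old entry divided by the pivot: (-4/5)/(21/5) = -4/21.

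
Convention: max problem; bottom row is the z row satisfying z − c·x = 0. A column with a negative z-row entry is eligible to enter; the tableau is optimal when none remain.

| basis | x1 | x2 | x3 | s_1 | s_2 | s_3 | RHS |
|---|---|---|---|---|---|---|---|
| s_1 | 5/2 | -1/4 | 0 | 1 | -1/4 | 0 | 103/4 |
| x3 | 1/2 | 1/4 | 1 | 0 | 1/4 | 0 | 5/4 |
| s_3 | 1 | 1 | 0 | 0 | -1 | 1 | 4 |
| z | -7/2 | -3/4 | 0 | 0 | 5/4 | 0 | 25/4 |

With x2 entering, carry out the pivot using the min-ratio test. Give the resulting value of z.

37/4

Ratio test on column x2 — row 1: entry -1/4 ≤ 0; row 2: (5/4)/(1/4) = 5; row 3: 4/1 = 4. Minimum is 4 at row 3 (s_3 leaves); pivot element 1.
Pivot on row 3; the z-row RHS becomes 25/4 − (-3/4)·4 = 37/4.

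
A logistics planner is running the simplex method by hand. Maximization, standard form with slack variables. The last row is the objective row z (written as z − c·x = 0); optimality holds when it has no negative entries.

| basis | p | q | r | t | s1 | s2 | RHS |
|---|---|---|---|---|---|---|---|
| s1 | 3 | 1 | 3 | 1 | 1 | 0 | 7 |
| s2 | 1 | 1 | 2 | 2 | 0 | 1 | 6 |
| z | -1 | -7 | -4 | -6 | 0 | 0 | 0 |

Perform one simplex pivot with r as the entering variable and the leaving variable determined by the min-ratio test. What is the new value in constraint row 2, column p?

-1

Ratio test on column r — row 1: 7/3 = 7/3; row 2: 6/2 = 3. Minimum is 7/3 at row 1 (s1 leaves); pivot element 3.
Divide row 1 by 3; eliminate column r from the other rows.
Row 2 update in column p: 1 − 2·1 = -1.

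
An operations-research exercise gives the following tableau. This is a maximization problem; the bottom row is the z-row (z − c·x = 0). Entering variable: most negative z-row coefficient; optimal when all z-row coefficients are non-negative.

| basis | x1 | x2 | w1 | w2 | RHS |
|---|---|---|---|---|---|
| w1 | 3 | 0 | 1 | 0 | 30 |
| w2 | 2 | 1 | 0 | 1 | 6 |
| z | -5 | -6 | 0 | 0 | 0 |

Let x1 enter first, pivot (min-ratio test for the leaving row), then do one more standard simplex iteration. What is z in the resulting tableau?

Ratio test on column x1 — row 1: 30/3 = 10; row 2: 6/2 = 3. Minimum is 3 at row 2 (w2 leaves); pivot element 2.
Pivot on row 2; the z-row RHS becomes 0 − (-5)·3 = 15.
Next entering variable (most negative z-row entry -7/2): x2.
Ratio test on column x2 — row 1: entry -3/2 ≤ 0; row 2: 3/(1/2) = 6. Minimum is 6 at row 2 (x1 leaves); pivot element 1/2.
After the second pivot the z-row RHS is 15 − (-7/2)·6 = 36.

36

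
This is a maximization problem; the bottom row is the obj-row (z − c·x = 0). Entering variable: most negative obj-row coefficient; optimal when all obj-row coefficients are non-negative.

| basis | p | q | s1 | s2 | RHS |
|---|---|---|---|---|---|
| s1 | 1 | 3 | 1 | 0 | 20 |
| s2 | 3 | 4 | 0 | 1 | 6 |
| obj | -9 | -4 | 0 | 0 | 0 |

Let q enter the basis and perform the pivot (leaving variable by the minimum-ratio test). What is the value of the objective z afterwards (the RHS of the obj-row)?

Ratio test on column q — row 1: 20/3 = 20/3; row 2: 6/4 = 3/2. Minimum is 3/2 at row 2 (s2 leaves); pivot element 4.
Pivot on row 2; the obj-row RHS becomes 0 − (-4)·(3/2) = 6.

6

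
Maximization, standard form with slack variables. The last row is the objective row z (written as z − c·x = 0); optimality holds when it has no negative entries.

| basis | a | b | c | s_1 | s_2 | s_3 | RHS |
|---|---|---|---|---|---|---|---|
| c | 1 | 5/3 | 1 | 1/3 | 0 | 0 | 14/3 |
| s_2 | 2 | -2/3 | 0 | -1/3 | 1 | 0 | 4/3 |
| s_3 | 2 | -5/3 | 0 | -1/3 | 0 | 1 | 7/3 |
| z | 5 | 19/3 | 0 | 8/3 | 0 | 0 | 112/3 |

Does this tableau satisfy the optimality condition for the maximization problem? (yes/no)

Every z-row coefficient is ≥ 0, so the tableau is optimal.

yes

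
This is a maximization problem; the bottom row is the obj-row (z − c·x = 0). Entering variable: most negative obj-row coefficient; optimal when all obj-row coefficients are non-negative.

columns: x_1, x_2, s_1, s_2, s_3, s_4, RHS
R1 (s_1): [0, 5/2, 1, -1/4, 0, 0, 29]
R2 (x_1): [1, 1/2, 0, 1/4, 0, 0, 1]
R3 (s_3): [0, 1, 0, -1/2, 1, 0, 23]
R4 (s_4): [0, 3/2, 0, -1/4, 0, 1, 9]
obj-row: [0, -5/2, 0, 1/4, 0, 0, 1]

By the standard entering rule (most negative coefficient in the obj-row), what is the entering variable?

x_2

Negative obj-row entries: x_2: -5/2.
The most negative is -5/2 in column x_2, so x_2 enters.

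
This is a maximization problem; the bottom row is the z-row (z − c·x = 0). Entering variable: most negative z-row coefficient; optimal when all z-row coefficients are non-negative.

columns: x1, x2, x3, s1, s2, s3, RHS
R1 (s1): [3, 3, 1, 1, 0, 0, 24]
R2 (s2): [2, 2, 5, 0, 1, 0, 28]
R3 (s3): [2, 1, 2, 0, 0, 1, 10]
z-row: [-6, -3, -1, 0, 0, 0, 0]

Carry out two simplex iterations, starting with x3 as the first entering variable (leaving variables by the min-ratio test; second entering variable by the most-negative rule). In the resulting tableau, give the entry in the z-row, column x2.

Ratio test on column x3 — row 1: 24/1 = 24; row 2: 28/5 = 28/5; row 3: 10/2 = 5. Minimum is 5 at row 3 (s3 leaves); pivot element 2.
Divide row 3 by 2; eliminate column x3 from the other rows.
Second iteration: most negative z-row entry is -5 in column x1, so x1 enters.
Ratio test on column x1 — row 1: 19/2 = 19/2; row 2: entry -3 ≤ 0; row 3: 5/1 = 5. Minimum is 5 at row 3 (x3 leaves); pivot element 1.
Divide row 3 by 1; eliminate column x1 from the other rows.
After both pivots, the entry at the z-row, column x2 is 0.

0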